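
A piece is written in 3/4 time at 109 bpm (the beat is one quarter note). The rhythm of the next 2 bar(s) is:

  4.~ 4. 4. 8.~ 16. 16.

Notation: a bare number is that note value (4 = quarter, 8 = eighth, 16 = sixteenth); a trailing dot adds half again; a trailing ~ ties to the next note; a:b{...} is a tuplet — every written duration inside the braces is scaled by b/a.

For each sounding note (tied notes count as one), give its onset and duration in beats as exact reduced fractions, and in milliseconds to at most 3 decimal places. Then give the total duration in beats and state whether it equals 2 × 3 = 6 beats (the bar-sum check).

1) 0.0ms=0b +1651.376ms=3b
2) 1651.376ms=3b +825.688ms=3/2b
3) 2477.064ms=9/2b +619.266ms=9/8b
4) 3096.33ms=45/8b +206.422ms=3/8b
Σ=6b of 6 (109bpm 3/4) — PASS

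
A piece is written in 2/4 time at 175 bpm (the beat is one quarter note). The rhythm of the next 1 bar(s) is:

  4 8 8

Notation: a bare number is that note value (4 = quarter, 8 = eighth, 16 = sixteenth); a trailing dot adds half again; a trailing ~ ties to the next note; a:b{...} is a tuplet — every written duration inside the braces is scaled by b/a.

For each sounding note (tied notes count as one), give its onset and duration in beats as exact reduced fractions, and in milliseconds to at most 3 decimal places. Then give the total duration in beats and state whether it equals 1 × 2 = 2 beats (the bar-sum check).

1) 0.0ms=0b +342.857ms=1b
2) 342.857ms=1b +171.429ms=1/2b
3) 514.286ms=3/2b +171.429ms=1/2b
Σ=2b of 2 (175bpm 2/4) — PASS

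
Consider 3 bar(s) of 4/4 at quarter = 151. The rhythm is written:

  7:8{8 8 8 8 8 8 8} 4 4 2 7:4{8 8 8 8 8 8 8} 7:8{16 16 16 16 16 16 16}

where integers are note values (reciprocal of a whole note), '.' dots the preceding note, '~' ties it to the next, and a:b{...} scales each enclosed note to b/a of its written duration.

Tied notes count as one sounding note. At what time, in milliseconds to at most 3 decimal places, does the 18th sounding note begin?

note 18 onset = 10b = 3973.51ms

1. 0.0ms @ 0 + 227.058ms (4/7)
2. 227.058ms @ 4/7 + 227.058ms (4/7)
3. 454.115ms @ 8/7 + 227.058ms (4/7)
4. 681.173ms @ 12/7 + 227.058ms (4/7)
5. 908.231ms @ 16/7 + 227.058ms (4/7)
6. 1135.289ms @ 20/7 + 227.058ms (4/7)
7. 1362.346ms @ 24/7 + 227.058ms (4/7)
8. 1589.404ms @ 4 + 397.351ms (1)
9. 1986.755ms @ 5 + 397.351ms (1)
10. 2384.106ms @ 6 + 794.702ms (2)
11. 3178.808ms @ 8 + 113.529ms (2/7)
12. 3292.337ms @ 58/7 + 113.529ms (2/7)
13. 3405.866ms @ 60/7 + 113.529ms (2/7)
14. 3519.395ms @ 62/7 + 113.529ms (2/7)
15. 3632.923ms @ 64/7 + 113.529ms (2/7)
16. 3746.452ms @ 66/7 + 113.529ms (2/7)
17. 3859.981ms @ 68/7 + 113.529ms (2/7)
18. 3973.51ms @ 10 + 113.529ms (2/7)
19. 4087.039ms @ 72/7 + 113.529ms (2/7)
20. 4200.568ms @ 74/7 + 113.529ms (2/7)
21. 4314.096ms @ 76/7 + 113.529ms (2/7)
22. 4427.625ms @ 78/7 + 113.529ms (2/7)
23. 4541.154ms @ 80/7 + 113.529ms (2/7)
24. 4654.683ms @ 82/7 + 113.529ms (2/7)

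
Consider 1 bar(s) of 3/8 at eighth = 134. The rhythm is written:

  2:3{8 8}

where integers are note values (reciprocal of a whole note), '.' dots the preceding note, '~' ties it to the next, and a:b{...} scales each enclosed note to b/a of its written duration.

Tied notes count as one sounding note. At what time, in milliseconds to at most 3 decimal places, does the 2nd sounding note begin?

1. 0.0ms @ 0 + 671.642ms (3/2)
2. 671.642ms @ 3/2 + 671.642ms (3/2)

note 2 onset = 3/2b = 671.642ms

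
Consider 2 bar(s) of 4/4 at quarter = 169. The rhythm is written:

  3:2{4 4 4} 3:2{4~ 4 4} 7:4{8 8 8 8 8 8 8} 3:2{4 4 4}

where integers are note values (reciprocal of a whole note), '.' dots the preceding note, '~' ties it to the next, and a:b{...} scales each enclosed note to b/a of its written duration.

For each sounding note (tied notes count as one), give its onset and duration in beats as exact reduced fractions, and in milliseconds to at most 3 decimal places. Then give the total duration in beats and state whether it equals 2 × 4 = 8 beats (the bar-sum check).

1) 0.0ms=0b +236.686ms=2/3b
2) 236.686ms=2/3b +236.686ms=2/3b
3) 473.373ms=4/3b +236.686ms=2/3b
4) 710.059ms=2b +473.373ms=4/3b
5) 1183.432ms=10/3b +236.686ms=2/3b
6) 1420.118ms=4b +101.437ms=2/7b
7) 1521.555ms=30/7b +101.437ms=2/7b
8) 1622.992ms=32/7b +101.437ms=2/7b
9) 1724.429ms=34/7b +101.437ms=2/7b
10) 1825.866ms=36/7b +101.437ms=2/7b
11) 1927.303ms=38/7b +101.437ms=2/7b
12) 2028.74ms=40/7b +101.437ms=2/7b
13) 2130.178ms=6b +236.686ms=2/3b
14) 2366.864ms=20/3b +236.686ms=2/3b
15) 2603.55ms=22/3b +236.686ms=2/3b
Σ=8b of 8 (169bpm 4/4) — PASS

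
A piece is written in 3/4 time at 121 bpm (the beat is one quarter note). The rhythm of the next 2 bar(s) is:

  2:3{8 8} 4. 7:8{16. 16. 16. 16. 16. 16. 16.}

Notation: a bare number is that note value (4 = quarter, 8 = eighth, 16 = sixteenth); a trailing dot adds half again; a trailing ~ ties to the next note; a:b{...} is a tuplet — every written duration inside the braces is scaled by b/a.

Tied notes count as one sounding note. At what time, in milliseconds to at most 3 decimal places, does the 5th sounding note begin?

1. 0.0ms @ 0 + 371.901ms (3/4)
2. 371.901ms @ 3/4 + 371.901ms (3/4)
3. 743.802ms @ 3/2 + 743.802ms (3/2)
4. 1487.603ms @ 3 + 212.515ms (3/7)
5. 1700.118ms @ 24/7 + 212.515ms (3/7)
6. 1912.633ms @ 27/7 + 212.515ms (3/7)
7. 2125.148ms @ 30/7 + 212.515ms (3/7)
8. 2337.662ms @ 33/7 + 212.515ms (3/7)
9. 2550.177ms @ 36/7 + 212.515ms (3/7)
10. 2762.692ms @ 39/7 + 212.515ms (3/7)

note 5 onset = 24/7b = 1700.118ms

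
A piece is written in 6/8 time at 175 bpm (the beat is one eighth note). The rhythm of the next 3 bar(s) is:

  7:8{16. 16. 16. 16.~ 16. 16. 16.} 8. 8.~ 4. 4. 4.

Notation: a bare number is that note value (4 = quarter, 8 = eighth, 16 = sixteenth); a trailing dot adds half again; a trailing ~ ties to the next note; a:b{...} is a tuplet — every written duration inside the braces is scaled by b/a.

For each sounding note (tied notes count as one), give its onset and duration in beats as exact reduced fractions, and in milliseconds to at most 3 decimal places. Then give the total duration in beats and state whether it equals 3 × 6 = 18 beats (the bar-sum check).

1) 0.0ms=0b +293.878ms=6/7b
2) 293.878ms=6/7b +293.878ms=6/7b
3) 587.755ms=12/7b +293.878ms=6/7b
4) 881.633ms=18/7b +587.755ms=12/7b
5) 1469.388ms=30/7b +293.878ms=6/7b
6) 1763.265ms=36/7b +293.878ms=6/7b
7) 2057.143ms=6b +514.286ms=3/2b
8) 2571.429ms=15/2b +1542.857ms=9/2b
9) 4114.286ms=12b +1028.571ms=3b
10) 5142.857ms=15b +1028.571ms=3b
Σ=18b of 18 (175bpm 6/8) — PASS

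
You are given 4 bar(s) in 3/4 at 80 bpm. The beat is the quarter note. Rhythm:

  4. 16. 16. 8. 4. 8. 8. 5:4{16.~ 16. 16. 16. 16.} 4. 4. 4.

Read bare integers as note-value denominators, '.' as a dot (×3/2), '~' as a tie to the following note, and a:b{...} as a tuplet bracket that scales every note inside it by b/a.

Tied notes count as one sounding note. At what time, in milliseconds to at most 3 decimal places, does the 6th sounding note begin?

1. 0.0ms @ 0 + 1125.0ms (3/2)
2. 1125.0ms @ 3/2 + 281.25ms (3/8)
3. 1406.25ms @ 15/8 + 281.25ms (3/8)
4. 1687.5ms @ 9/4 + 562.5ms (3/4)
5. 2250.0ms @ 3 + 1125.0ms (3/2)
6. 3375.0ms @ 9/2 + 562.5ms (3/4)
7. 3937.5ms @ 21/4 + 562.5ms (3/4)
8. 4500.0ms @ 6 + 450.0ms (3/5)
9. 4950.0ms @ 33/5 + 225.0ms (3/10)
10. 5175.0ms @ 69/10 + 225.0ms (3/10)
11. 5400.0ms @ 36/5 + 225.0ms (3/10)
12. 5625.0ms @ 15/2 + 1125.0ms (3/2)
13. 6750.0ms @ 9 + 1125.0ms (3/2)
14. 7875.0ms @ 21/2 + 1125.0ms (3/2)

note 6 onset = 9/2b = 3375.0ms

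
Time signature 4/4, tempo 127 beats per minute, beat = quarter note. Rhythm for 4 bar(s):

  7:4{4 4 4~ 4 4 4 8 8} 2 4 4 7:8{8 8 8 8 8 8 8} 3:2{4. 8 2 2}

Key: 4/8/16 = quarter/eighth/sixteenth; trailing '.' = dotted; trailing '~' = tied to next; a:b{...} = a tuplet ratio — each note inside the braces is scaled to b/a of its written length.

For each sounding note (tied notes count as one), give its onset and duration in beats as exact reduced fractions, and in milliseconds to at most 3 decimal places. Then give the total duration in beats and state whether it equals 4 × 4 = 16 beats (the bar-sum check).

1) 0.0ms=0b +269.966ms=4/7b
2) 269.966ms=4/7b +269.966ms=4/7b
3) 539.933ms=8/7b +539.933ms=8/7b
4) 1079.865ms=16/7b +269.966ms=4/7b
5) 1349.831ms=20/7b +269.966ms=4/7b
6) 1619.798ms=24/7b +134.983ms=2/7b
7) 1754.781ms=26/7b +134.983ms=2/7b
8) 1889.764ms=4b +944.882ms=2b
9) 2834.646ms=6b +472.441ms=1b
10) 3307.087ms=7b +472.441ms=1b
11) 3779.528ms=8b +269.966ms=4/7b
12) 4049.494ms=60/7b +269.966ms=4/7b
13) 4319.46ms=64/7b +269.966ms=4/7b
14) 4589.426ms=68/7b +269.966ms=4/7b
15) 4859.393ms=72/7b +269.966ms=4/7b
16) 5129.359ms=76/7b +269.966ms=4/7b
17) 5399.325ms=80/7b +269.966ms=4/7b
18) 5669.291ms=12b +472.441ms=1b
19) 6141.732ms=13b +157.48ms=1/3b
20) 6299.213ms=40/3b +629.921ms=4/3b
21) 6929.134ms=44/3b +629.921ms=4/3b
Σ=16b of 16 (127bpm 4/4) — PASS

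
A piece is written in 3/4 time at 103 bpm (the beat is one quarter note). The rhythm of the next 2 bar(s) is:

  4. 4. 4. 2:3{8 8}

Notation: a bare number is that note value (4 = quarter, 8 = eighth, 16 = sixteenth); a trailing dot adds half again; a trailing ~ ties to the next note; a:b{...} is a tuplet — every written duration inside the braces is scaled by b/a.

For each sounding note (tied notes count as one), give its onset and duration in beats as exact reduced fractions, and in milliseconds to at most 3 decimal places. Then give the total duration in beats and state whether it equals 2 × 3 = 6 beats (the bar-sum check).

1) 0.0ms=0b +873.786ms=3/2b
2) 873.786ms=3/2b +873.786ms=3/2b
3) 1747.573ms=3b +873.786ms=3/2b
4) 2621.359ms=9/2b +436.893ms=3/4b
5) 3058.252ms=21/4b +436.893ms=3/4b
Σ=6b of 6 (103bpm 3/4) — PASS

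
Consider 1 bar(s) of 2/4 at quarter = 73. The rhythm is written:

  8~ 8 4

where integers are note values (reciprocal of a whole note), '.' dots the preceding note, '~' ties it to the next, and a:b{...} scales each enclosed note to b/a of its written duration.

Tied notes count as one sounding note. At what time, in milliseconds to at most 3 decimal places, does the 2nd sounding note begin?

1. 0.0ms @ 0 + 821.918ms (1)
2. 821.918ms @ 1 + 821.918ms (1)

note 2 onset = 1b = 821.918ms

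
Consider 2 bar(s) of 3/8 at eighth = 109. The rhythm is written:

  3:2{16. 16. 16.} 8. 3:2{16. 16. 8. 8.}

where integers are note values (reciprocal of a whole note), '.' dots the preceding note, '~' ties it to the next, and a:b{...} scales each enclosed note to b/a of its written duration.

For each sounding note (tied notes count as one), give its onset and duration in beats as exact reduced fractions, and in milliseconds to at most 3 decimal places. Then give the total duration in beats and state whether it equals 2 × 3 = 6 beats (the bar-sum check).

1) 0.0ms=0b +275.229ms=1/2b
2) 275.229ms=1/2b +275.229ms=1/2b
3) 550.459ms=1b +275.229ms=1/2b
4) 825.688ms=3/2b +825.688ms=3/2b
5) 1651.376ms=3b +275.229ms=1/2b
6) 1926.606ms=7/2b +275.229ms=1/2b
7) 2201.835ms=4b +550.459ms=1b
8) 2752.294ms=5b +550.459ms=1b
Σ=6b of 6 (109bpm 3/8) — PASS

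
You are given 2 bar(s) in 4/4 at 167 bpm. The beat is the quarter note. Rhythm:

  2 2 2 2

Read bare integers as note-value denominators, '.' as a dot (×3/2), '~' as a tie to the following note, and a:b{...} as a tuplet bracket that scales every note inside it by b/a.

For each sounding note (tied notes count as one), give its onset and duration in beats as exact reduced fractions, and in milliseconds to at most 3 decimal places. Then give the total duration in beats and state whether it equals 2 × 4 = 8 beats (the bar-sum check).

1) 0.0ms=0b +718.563ms=2b
2) 718.563ms=2b +718.563ms=2b
3) 1437.126ms=4b +718.563ms=2b
4) 2155.689ms=6b +718.563ms=2b
Σ=8b of 8 (167bpm 4/4) — PASS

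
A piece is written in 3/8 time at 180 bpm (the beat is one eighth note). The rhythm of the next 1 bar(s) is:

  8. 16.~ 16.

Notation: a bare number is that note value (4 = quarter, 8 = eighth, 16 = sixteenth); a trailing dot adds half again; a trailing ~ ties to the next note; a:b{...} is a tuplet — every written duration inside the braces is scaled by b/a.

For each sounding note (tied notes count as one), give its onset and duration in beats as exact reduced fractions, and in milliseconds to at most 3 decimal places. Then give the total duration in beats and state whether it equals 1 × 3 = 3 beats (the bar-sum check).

1) 0.0ms=0b +500.0ms=3/2b
2) 500.0ms=3/2b +500.0ms=3/2b
Σ=3b of 3 (180bpm 3/8) — PASS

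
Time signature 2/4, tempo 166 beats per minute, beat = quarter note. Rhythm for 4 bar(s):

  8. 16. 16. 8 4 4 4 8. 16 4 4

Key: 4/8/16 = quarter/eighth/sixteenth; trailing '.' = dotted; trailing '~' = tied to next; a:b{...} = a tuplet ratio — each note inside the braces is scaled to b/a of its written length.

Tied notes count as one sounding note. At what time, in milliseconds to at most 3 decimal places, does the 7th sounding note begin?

note 7 onset = 4b = 1445.783ms

1. 0.0ms @ 0 + 271.084ms (3/4)
2. 271.084ms @ 3/4 + 135.542ms (3/8)
3. 406.627ms @ 9/8 + 135.542ms (3/8)
4. 542.169ms @ 3/2 + 180.723ms (1/2)
5. 722.892ms @ 2 + 361.446ms (1)
6. 1084.337ms @ 3 + 361.446ms (1)
7. 1445.783ms @ 4 + 361.446ms (1)
8. 1807.229ms @ 5 + 271.084ms (3/4)
9. 2078.313ms @ 23/4 + 90.361ms (1/4)
10. 2168.675ms @ 6 + 361.446ms (1)
11. 2530.12ms @ 7 + 361.446ms (1)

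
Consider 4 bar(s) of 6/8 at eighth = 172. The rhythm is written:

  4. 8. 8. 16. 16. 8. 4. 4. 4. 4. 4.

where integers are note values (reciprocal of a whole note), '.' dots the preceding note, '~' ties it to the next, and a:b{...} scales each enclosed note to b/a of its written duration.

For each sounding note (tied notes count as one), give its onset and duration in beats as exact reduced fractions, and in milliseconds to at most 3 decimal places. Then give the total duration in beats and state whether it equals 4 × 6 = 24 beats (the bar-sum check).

1) 0.0ms=0b +1046.512ms=3b
2) 1046.512ms=3b +523.256ms=3/2b
3) 1569.767ms=9/2b +523.256ms=3/2b
4) 2093.023ms=6b +261.628ms=3/4b
5) 2354.651ms=27/4b +261.628ms=3/4b
6) 2616.279ms=15/2b +523.256ms=3/2b
7) 3139.535ms=9b +1046.512ms=3b
8) 4186.047ms=12b +1046.512ms=3b
9) 5232.558ms=15b +1046.512ms=3b
10) 6279.07ms=18b +1046.512ms=3b
11) 7325.581ms=21b +1046.512ms=3b
Σ=24b of 24 (172bpm 6/8) — PASS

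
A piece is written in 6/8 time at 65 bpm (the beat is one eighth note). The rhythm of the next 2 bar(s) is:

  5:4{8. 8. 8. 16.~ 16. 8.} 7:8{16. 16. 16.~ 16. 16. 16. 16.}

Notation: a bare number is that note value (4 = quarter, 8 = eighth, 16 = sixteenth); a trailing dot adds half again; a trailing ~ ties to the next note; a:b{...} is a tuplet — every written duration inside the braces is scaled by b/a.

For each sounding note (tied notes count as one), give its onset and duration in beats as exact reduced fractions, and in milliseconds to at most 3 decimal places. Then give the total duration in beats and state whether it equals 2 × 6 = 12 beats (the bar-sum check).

1) 0.0ms=0b +1107.692ms=6/5b
2) 1107.692ms=6/5b +1107.692ms=6/5b
3) 2215.385ms=12/5b +1107.692ms=6/5b
4) 3323.077ms=18/5b +1107.692ms=6/5b
5) 4430.769ms=24/5b +1107.692ms=6/5b
6) 5538.462ms=6b +791.209ms=6/7b
7) 6329.67ms=48/7b +791.209ms=6/7b
8) 7120.879ms=54/7b +1582.418ms=12/7b
9) 8703.297ms=66/7b +791.209ms=6/7b
10) 9494.505ms=72/7b +791.209ms=6/7b
11) 10285.714ms=78/7b +791.209ms=6/7b
Σ=12b of 12 (65bpm 6/8) — PASS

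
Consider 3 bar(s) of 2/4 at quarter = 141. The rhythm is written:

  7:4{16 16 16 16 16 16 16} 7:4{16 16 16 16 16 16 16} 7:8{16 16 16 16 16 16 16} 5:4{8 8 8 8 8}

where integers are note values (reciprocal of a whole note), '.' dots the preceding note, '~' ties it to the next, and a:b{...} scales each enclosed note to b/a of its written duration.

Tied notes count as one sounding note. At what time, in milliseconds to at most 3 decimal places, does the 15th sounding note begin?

note 15 onset = 2b = 851.064ms

1. 0.0ms @ 0 + 60.79ms (1/7)
2. 60.79ms @ 1/7 + 60.79ms (1/7)
3. 121.581ms @ 2/7 + 60.79ms (1/7)
4. 182.371ms @ 3/7 + 60.79ms (1/7)
5. 243.161ms @ 4/7 + 60.79ms (1/7)
6. 303.951ms @ 5/7 + 60.79ms (1/7)
7. 364.742ms @ 6/7 + 60.79ms (1/7)
8. 425.532ms @ 1 + 60.79ms (1/7)
9. 486.322ms @ 8/7 + 60.79ms (1/7)
10. 547.112ms @ 9/7 + 60.79ms (1/7)
11. 607.903ms @ 10/7 + 60.79ms (1/7)
12. 668.693ms @ 11/7 + 60.79ms (1/7)
13. 729.483ms @ 12/7 + 60.79ms (1/7)
14. 790.274ms @ 13/7 + 60.79ms (1/7)
15. 851.064ms @ 2 + 121.581ms (2/7)
16. 972.644ms @ 16/7 + 121.581ms (2/7)
17. 1094.225ms @ 18/7 + 121.581ms (2/7)
18. 1215.805ms @ 20/7 + 121.581ms (2/7)
19. 1337.386ms @ 22/7 + 121.581ms (2/7)
20. 1458.967ms @ 24/7 + 121.581ms (2/7)
21. 1580.547ms @ 26/7 + 121.581ms (2/7)
22. 1702.128ms @ 4 + 170.213ms (2/5)
23. 1872.34ms @ 22/5 + 170.213ms (2/5)
24. 2042.553ms @ 24/5 + 170.213ms (2/5)
25. 2212.766ms @ 26/5 + 170.213ms (2/5)
26. 2382.979ms @ 28/5 + 170.213ms (2/5)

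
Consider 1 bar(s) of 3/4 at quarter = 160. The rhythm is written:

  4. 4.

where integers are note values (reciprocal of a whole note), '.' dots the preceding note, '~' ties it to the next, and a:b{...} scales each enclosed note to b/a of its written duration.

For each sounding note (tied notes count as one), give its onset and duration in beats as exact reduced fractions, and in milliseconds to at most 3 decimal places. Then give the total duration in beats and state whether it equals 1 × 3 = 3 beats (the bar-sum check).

1) 0.0ms=0b +562.5ms=3/2b
2) 562.5ms=3/2b +562.5ms=3/2b
Σ=3b of 3 (160bpm 3/4) — PASS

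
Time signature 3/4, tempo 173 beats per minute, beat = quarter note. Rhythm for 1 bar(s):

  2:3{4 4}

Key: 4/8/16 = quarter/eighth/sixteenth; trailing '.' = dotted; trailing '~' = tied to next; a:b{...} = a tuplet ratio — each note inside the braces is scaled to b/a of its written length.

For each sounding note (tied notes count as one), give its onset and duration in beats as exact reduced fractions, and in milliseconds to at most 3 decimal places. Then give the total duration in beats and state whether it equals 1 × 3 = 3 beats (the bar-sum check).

1) 0.0ms=0b +520.231ms=3/2b
2) 520.231ms=3/2b +520.231ms=3/2b
Σ=3b of 3 (173bpm 3/4) — PASS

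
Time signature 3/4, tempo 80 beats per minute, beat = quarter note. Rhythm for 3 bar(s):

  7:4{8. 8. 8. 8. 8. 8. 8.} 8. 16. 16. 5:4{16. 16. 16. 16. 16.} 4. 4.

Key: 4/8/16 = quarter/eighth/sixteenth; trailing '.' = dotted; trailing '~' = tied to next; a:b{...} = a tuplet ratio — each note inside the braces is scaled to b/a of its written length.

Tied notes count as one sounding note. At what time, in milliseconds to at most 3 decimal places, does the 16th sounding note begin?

1. 0.0ms @ 0 + 321.429ms (3/7)
2. 321.429ms @ 3/7 + 321.429ms (3/7)
3. 642.857ms @ 6/7 + 321.429ms (3/7)
4. 964.286ms @ 9/7 + 321.429ms (3/7)
5. 1285.714ms @ 12/7 + 321.429ms (3/7)
6. 1607.143ms @ 15/7 + 321.429ms (3/7)
7. 1928.571ms @ 18/7 + 321.429ms (3/7)
8. 2250.0ms @ 3 + 562.5ms (3/4)
9. 2812.5ms @ 15/4 + 281.25ms (3/8)
10. 3093.75ms @ 33/8 + 281.25ms (3/8)
11. 3375.0ms @ 9/2 + 225.0ms (3/10)
12. 3600.0ms @ 24/5 + 225.0ms (3/10)
13. 3825.0ms @ 51/10 + 225.0ms (3/10)
14. 4050.0ms @ 27/5 + 225.0ms (3/10)
15. 4275.0ms @ 57/10 + 225.0ms (3/10)
16. 4500.0ms @ 6 + 1125.0ms (3/2)
17. 5625.0ms @ 15/2 + 1125.0ms (3/2)

note 16 onset = 6b = 4500.0ms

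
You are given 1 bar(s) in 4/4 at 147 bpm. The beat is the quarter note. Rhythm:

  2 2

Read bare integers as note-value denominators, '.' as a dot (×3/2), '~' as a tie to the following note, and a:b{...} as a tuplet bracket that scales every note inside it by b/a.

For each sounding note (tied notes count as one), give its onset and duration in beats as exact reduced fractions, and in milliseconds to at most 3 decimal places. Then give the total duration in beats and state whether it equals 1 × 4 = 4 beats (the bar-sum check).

1) 0.0ms=0b +816.327ms=2b
2) 816.327ms=2b +816.327ms=2b
Σ=4b of 4 (147bpm 4/4) — PASS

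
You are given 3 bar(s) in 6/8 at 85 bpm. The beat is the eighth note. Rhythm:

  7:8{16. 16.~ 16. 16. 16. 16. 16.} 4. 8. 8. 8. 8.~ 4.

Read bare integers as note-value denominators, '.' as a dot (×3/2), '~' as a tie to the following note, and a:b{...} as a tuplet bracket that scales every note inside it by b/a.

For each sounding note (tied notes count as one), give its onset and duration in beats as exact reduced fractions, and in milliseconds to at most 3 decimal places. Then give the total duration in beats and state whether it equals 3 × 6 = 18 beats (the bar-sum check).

1) 0.0ms=0b +605.042ms=6/7b
2) 605.042ms=6/7b +1210.084ms=12/7b
3) 1815.126ms=18/7b +605.042ms=6/7b
4) 2420.168ms=24/7b +605.042ms=6/7b
5) 3025.21ms=30/7b +605.042ms=6/7b
6) 3630.252ms=36/7b +605.042ms=6/7b
7) 4235.294ms=6b +2117.647ms=3b
8) 6352.941ms=9b +1058.824ms=3/2b
9) 7411.765ms=21/2b +1058.824ms=3/2b
10) 8470.588ms=12b +1058.824ms=3/2b
11) 9529.412ms=27/2b +3176.471ms=9/2b
Σ=18b of 18 (85bpm 6/8) — PASS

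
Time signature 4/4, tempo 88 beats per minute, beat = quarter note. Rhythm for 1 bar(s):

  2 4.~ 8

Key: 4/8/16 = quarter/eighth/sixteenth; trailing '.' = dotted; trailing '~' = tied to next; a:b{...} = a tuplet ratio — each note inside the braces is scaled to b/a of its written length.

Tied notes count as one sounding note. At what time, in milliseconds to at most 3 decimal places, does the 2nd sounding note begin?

note 2 onset = 2b = 1363.636ms

1. 0.0ms @ 0 + 1363.636ms (2)
2. 1363.636ms @ 2 + 1363.636ms (2)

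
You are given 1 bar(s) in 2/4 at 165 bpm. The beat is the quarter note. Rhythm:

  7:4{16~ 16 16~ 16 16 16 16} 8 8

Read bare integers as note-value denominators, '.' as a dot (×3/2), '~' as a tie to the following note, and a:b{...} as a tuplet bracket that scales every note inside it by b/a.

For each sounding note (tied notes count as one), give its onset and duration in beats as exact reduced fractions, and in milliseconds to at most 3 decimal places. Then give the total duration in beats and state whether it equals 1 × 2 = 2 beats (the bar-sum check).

1) 0.0ms=0b +103.896ms=2/7b
2) 103.896ms=2/7b +103.896ms=2/7b
3) 207.792ms=4/7b +51.948ms=1/7b
4) 259.74ms=5/7b +51.948ms=1/7b
5) 311.688ms=6/7b +51.948ms=1/7b
6) 363.636ms=1b +181.818ms=1/2b
7) 545.455ms=3/2b +181.818ms=1/2b
Σ=2b of 2 (165bpm 2/4) — PASS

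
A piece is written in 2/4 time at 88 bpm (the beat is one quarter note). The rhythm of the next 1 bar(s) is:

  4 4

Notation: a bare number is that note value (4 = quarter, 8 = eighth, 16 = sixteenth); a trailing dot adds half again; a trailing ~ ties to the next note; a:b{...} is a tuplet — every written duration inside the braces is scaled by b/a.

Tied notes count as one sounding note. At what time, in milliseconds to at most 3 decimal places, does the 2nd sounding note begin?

note 2 onset = 1b = 681.818ms

1. 0.0ms @ 0 + 681.818ms (1)
2. 681.818ms @ 1 + 681.818ms (1)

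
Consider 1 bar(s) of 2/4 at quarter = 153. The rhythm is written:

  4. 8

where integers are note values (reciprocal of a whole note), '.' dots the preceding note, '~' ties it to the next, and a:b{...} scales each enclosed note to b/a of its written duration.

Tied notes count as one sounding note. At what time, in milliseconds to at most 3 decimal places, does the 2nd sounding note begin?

note 2 onset = 3/2b = 588.235ms

1. 0.0ms @ 0 + 588.235ms (3/2)
2. 588.235ms @ 3/2 + 196.078ms (1/2)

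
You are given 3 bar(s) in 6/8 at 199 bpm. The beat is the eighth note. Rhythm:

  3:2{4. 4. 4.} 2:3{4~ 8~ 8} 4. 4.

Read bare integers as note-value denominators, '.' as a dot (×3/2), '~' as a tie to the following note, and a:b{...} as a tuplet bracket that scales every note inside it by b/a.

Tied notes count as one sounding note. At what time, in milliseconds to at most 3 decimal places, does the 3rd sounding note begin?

1. 0.0ms @ 0 + 603.015ms (2)
2. 603.015ms @ 2 + 603.015ms (2)
3. 1206.03ms @ 4 + 603.015ms (2)
4. 1809.045ms @ 6 + 1809.045ms (6)
5. 3618.09ms @ 12 + 904.523ms (3)
6. 4522.613ms @ 15 + 904.523ms (3)

note 3 onset = 4b = 1206.03ms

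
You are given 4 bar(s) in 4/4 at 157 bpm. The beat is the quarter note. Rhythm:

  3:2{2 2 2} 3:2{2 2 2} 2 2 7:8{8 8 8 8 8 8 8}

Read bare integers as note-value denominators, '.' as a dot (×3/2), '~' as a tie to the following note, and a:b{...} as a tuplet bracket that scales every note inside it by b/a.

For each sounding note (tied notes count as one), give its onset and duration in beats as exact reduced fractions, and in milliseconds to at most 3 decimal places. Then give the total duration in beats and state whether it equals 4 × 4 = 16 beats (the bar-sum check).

1) 0.0ms=0b +509.554ms=4/3b
2) 509.554ms=4/3b +509.554ms=4/3b
3) 1019.108ms=8/3b +509.554ms=4/3b
4) 1528.662ms=4b +509.554ms=4/3b
5) 2038.217ms=16/3b +509.554ms=4/3b
6) 2547.771ms=20/3b +509.554ms=4/3b
7) 3057.325ms=8b +764.331ms=2b
8) 3821.656ms=10b +764.331ms=2b
9) 4585.987ms=12b +218.38ms=4/7b
10) 4804.368ms=88/7b +218.38ms=4/7b
11) 5022.748ms=92/7b +218.38ms=4/7b
12) 5241.128ms=96/7b +218.38ms=4/7b
13) 5459.509ms=100/7b +218.38ms=4/7b
14) 5677.889ms=104/7b +218.38ms=4/7b
15) 5896.269ms=108/7b +218.38ms=4/7b
Σ=16b of 16 (157bpm 4/4) — PASS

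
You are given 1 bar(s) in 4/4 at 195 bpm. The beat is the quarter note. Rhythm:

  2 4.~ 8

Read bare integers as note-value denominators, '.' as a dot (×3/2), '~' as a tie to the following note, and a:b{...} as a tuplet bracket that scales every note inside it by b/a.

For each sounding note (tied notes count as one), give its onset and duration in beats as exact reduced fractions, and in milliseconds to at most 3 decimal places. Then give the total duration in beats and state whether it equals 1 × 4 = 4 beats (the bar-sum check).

1) 0.0ms=0b +615.385ms=2b
2) 615.385ms=2b +615.385ms=2b
Σ=4b of 4 (195bpm 4/4) — PASS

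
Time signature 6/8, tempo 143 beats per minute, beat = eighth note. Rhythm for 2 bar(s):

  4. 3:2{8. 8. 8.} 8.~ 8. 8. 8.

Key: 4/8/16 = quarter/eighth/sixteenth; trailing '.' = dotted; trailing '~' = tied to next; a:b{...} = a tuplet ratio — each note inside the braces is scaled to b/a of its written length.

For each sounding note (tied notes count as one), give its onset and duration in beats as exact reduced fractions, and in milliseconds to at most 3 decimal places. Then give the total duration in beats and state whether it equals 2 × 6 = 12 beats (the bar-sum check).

1) 0.0ms=0b +1258.741ms=3b
2) 1258.741ms=3b +419.58ms=1b
3) 1678.322ms=4b +419.58ms=1b
4) 2097.902ms=5b +419.58ms=1b
5) 2517.483ms=6b +1258.741ms=3b
6) 3776.224ms=9b +629.371ms=3/2b
7) 4405.594ms=21/2b +629.371ms=3/2b
Σ=12b of 12 (143bpm 6/8) — PASS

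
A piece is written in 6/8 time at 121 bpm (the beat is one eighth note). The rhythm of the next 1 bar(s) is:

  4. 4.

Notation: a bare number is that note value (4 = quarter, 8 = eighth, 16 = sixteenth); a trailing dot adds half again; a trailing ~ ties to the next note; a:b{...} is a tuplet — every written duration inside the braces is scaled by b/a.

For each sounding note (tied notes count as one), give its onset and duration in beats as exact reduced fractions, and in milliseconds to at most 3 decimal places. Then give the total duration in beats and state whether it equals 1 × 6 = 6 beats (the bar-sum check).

1) 0.0ms=0b +1487.603ms=3b
2) 1487.603ms=3b +1487.603ms=3b
Σ=6b of 6 (121bpm 6/8) — PASS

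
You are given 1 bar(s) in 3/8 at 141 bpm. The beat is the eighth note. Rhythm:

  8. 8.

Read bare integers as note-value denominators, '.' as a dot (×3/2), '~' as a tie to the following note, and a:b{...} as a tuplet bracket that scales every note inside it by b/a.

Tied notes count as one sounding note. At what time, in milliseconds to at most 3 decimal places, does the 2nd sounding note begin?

note 2 onset = 3/2b = 638.298ms

1. 0.0ms @ 0 + 638.298ms (3/2)
2. 638.298ms @ 3/2 + 638.298ms (3/2)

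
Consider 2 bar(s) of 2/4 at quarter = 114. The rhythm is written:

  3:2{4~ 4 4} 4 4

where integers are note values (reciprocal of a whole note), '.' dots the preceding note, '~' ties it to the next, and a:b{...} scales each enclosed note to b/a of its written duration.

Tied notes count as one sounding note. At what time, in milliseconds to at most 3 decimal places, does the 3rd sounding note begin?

note 3 onset = 2b = 1052.632ms

1. 0.0ms @ 0 + 701.754ms (4/3)
2. 701.754ms @ 4/3 + 350.877ms (2/3)
3. 1052.632ms @ 2 + 526.316ms (1)
4. 1578.947ms @ 3 + 526.316ms (1)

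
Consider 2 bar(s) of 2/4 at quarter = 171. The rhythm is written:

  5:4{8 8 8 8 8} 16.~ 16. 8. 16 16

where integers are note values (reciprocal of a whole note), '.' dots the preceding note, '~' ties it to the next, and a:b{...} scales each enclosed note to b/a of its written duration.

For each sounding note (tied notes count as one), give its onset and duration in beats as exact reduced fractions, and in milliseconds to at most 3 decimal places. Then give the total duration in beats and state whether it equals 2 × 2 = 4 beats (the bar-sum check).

1) 0.0ms=0b +140.351ms=2/5b
2) 140.351ms=2/5b +140.351ms=2/5b
3) 280.702ms=4/5b +140.351ms=2/5b
4) 421.053ms=6/5b +140.351ms=2/5b
5) 561.404ms=8/5b +140.351ms=2/5b
6) 701.754ms=2b +263.158ms=3/4b
7) 964.912ms=11/4b +263.158ms=3/4b
8) 1228.07ms=7/2b +87.719ms=1/4b
9) 1315.789ms=15/4b +87.719ms=1/4b
Σ=4b of 4 (171bpm 2/4) — PASS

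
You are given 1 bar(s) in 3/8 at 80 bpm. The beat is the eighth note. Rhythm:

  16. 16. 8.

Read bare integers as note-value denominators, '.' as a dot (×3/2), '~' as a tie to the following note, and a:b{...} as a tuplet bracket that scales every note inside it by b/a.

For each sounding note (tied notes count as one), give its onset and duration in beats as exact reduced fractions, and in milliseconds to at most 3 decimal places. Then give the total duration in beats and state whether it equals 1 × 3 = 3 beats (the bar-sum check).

1) 0.0ms=0b +562.5ms=3/4b
2) 562.5ms=3/4b +562.5ms=3/4b
3) 1125.0ms=3/2b +1125.0ms=3/2b
Σ=3b of 3 (80bpm 3/8) — PASS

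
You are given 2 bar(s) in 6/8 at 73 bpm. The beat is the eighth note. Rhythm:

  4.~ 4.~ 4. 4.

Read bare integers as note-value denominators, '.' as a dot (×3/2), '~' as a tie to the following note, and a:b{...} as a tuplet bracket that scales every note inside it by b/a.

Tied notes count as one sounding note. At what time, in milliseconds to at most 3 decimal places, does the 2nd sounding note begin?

note 2 onset = 9b = 7397.26ms

1. 0.0ms @ 0 + 7397.26ms (9)
2. 7397.26ms @ 9 + 2465.753ms (3)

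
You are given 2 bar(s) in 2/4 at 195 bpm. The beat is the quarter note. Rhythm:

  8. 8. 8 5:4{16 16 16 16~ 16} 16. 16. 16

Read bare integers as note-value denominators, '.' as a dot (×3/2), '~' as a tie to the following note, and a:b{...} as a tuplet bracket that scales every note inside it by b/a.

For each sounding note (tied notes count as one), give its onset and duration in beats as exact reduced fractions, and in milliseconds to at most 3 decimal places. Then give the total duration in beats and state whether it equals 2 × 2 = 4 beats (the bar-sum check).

1) 0.0ms=0b +230.769ms=3/4b
2) 230.769ms=3/4b +230.769ms=3/4b
3) 461.538ms=3/2b +153.846ms=1/2b
4) 615.385ms=2b +61.538ms=1/5b
5) 676.923ms=11/5b +61.538ms=1/5b
6) 738.462ms=12/5b +61.538ms=1/5b
7) 800.0ms=13/5b +123.077ms=2/5b
8) 923.077ms=3b +115.385ms=3/8b
9) 1038.462ms=27/8b +115.385ms=3/8b
10) 1153.846ms=15/4b +76.923ms=1/4b
Σ=4b of 4 (195bpm 2/4) — PASS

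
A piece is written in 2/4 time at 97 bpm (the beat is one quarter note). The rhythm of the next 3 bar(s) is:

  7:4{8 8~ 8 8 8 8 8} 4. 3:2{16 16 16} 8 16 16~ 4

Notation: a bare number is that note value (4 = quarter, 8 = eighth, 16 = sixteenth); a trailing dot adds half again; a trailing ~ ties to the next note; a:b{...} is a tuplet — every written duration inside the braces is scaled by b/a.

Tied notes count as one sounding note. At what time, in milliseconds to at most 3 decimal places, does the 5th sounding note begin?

1. 0.0ms @ 0 + 176.73ms (2/7)
2. 176.73ms @ 2/7 + 353.461ms (4/7)
3. 530.191ms @ 6/7 + 176.73ms (2/7)
4. 706.922ms @ 8/7 + 176.73ms (2/7)
5. 883.652ms @ 10/7 + 176.73ms (2/7)
6. 1060.383ms @ 12/7 + 176.73ms (2/7)
7. 1237.113ms @ 2 + 927.835ms (3/2)
8. 2164.948ms @ 7/2 + 103.093ms (1/6)
9. 2268.041ms @ 11/3 + 103.093ms (1/6)
10. 2371.134ms @ 23/6 + 103.093ms (1/6)
11. 2474.227ms @ 4 + 309.278ms (1/2)
12. 2783.505ms @ 9/2 + 154.639ms (1/4)
13. 2938.144ms @ 19/4 + 773.196ms (5/4)

note 5 onset = 10/7b = 883.652ms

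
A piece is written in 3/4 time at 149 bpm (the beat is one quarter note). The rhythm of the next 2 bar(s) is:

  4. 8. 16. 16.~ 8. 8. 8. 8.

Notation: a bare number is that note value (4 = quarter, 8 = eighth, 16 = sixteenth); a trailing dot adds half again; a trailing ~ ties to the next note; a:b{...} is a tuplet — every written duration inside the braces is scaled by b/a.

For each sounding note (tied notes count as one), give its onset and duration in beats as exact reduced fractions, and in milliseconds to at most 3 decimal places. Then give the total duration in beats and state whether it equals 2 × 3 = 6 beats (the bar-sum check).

1) 0.0ms=0b +604.027ms=3/2b
2) 604.027ms=3/2b +302.013ms=3/4b
3) 906.04ms=9/4b +151.007ms=3/8b
4) 1057.047ms=21/8b +453.02ms=9/8b
5) 1510.067ms=15/4b +302.013ms=3/4b
6) 1812.081ms=9/2b +302.013ms=3/4b
7) 2114.094ms=21/4b +302.013ms=3/4b
Σ=6b of 6 (149bpm 3/4) — PASS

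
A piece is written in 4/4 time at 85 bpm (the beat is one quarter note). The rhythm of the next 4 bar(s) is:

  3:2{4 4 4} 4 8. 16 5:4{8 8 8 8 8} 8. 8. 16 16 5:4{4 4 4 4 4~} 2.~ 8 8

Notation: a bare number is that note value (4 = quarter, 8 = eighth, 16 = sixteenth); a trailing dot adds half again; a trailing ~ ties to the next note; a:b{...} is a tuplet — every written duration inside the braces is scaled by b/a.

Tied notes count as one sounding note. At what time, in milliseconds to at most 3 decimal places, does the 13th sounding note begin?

note 13 onset = 27/4b = 4764.706ms

1. 0.0ms @ 0 + 470.588ms (2/3)
2. 470.588ms @ 2/3 + 470.588ms (2/3)
3. 941.176ms @ 4/3 + 470.588ms (2/3)
4. 1411.765ms @ 2 + 705.882ms (1)
5. 2117.647ms @ 3 + 529.412ms (3/4)
6. 2647.059ms @ 15/4 + 176.471ms (1/4)
7. 2823.529ms @ 4 + 282.353ms (2/5)
8. 3105.882ms @ 22/5 + 282.353ms (2/5)
9. 3388.235ms @ 24/5 + 282.353ms (2/5)
10. 3670.588ms @ 26/5 + 282.353ms (2/5)
11. 3952.941ms @ 28/5 + 282.353ms (2/5)
12. 4235.294ms @ 6 + 529.412ms (3/4)
13. 4764.706ms @ 27/4 + 529.412ms (3/4)
14. 5294.118ms @ 15/2 + 176.471ms (1/4)
15. 5470.588ms @ 31/4 + 176.471ms (1/4)
16. 5647.059ms @ 8 + 564.706ms (4/5)
17. 6211.765ms @ 44/5 + 564.706ms (4/5)
18. 6776.471ms @ 48/5 + 564.706ms (4/5)
19. 7341.176ms @ 52/5 + 564.706ms (4/5)
20. 7905.882ms @ 56/5 + 3035.294ms (43/10)
21. 10941.176ms @ 31/2 + 352.941ms (1/2)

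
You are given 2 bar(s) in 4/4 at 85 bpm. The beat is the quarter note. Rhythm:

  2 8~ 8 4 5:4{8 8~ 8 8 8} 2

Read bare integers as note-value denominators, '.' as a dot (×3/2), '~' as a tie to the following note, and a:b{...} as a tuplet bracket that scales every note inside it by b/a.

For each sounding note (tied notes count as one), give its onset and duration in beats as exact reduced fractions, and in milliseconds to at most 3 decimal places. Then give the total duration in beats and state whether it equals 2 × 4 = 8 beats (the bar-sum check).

1) 0.0ms=0b +1411.765ms=2b
2) 1411.765ms=2b +705.882ms=1b
3) 2117.647ms=3b +705.882ms=1b
4) 2823.529ms=4b +282.353ms=2/5b
5) 3105.882ms=22/5b +564.706ms=4/5b
6) 3670.588ms=26/5b +282.353ms=2/5b
7) 3952.941ms=28/5b +282.353ms=2/5b
8) 4235.294ms=6b +1411.765ms=2b
Σ=8b of 8 (85bpm 4/4) — PASS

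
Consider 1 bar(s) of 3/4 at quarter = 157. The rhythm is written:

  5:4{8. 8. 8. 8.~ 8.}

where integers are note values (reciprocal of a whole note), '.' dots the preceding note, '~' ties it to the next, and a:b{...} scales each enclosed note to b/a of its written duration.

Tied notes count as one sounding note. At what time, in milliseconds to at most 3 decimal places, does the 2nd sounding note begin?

note 2 onset = 3/5b = 229.299ms

1. 0.0ms @ 0 + 229.299ms (3/5)
2. 229.299ms @ 3/5 + 229.299ms (3/5)
3. 458.599ms @ 6/5 + 229.299ms (3/5)
4. 687.898ms @ 9/5 + 458.599ms (6/5)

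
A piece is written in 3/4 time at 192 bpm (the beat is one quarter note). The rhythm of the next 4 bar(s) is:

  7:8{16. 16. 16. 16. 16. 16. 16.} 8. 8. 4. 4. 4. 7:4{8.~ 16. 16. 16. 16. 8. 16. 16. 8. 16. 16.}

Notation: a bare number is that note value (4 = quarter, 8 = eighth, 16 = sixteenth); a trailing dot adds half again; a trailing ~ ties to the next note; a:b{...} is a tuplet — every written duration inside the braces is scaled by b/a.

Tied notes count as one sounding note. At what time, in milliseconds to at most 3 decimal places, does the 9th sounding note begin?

1. 0.0ms @ 0 + 133.929ms (3/7)
2. 133.929ms @ 3/7 + 133.929ms (3/7)
3. 267.857ms @ 6/7 + 133.929ms (3/7)
4. 401.786ms @ 9/7 + 133.929ms (3/7)
5. 535.714ms @ 12/7 + 133.929ms (3/7)
6. 669.643ms @ 15/7 + 133.929ms (3/7)
7. 803.571ms @ 18/7 + 133.929ms (3/7)
8. 937.5ms @ 3 + 234.375ms (3/4)
9. 1171.875ms @ 15/4 + 234.375ms (3/4)
10. 1406.25ms @ 9/2 + 468.75ms (3/2)
11. 1875.0ms @ 6 + 468.75ms (3/2)
12. 2343.75ms @ 15/2 + 468.75ms (3/2)
13. 2812.5ms @ 9 + 200.893ms (9/14)
14. 3013.393ms @ 135/14 + 66.964ms (3/14)
15. 3080.357ms @ 69/7 + 66.964ms (3/14)
16. 3147.321ms @ 141/14 + 66.964ms (3/14)
17. 3214.286ms @ 72/7 + 133.929ms (3/7)
18. 3348.214ms @ 75/7 + 66.964ms (3/14)
19. 3415.179ms @ 153/14 + 66.964ms (3/14)
20. 3482.143ms @ 78/7 + 133.929ms (3/7)
21. 3616.071ms @ 81/7 + 66.964ms (3/14)
22. 3683.036ms @ 165/14 + 66.964ms (3/14)

note 9 onset = 15/4b = 1171.875ms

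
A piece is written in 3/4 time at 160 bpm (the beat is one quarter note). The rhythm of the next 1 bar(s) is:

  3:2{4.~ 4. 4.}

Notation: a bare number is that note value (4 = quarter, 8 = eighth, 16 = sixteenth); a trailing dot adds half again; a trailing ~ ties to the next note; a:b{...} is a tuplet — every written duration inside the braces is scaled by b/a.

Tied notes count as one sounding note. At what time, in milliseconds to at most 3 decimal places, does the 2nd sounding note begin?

note 2 onset = 2b = 750.0ms

1. 0.0ms @ 0 + 750.0ms (2)
2. 750.0ms @ 2 + 375.0ms (1)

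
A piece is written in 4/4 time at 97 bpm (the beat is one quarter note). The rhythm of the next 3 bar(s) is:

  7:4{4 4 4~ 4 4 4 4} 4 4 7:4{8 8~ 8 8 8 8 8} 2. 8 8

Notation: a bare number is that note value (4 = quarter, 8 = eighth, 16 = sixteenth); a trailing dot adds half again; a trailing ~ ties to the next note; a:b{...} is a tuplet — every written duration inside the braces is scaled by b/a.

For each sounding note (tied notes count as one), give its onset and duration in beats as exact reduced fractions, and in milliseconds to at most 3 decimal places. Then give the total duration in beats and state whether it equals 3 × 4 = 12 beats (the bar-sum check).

1) 0.0ms=0b +353.461ms=4/7b
2) 353.461ms=4/7b +353.461ms=4/7b
3) 706.922ms=8/7b +706.922ms=8/7b
4) 1413.844ms=16/7b +353.461ms=4/7b
5) 1767.305ms=20/7b +353.461ms=4/7b
6) 2120.766ms=24/7b +353.461ms=4/7b
7) 2474.227ms=4b +618.557ms=1b
8) 3092.784ms=5b +618.557ms=1b
9) 3711.34ms=6b +176.73ms=2/7b
10) 3888.071ms=44/7b +353.461ms=4/7b
11) 4241.532ms=48/7b +176.73ms=2/7b
12) 4418.262ms=50/7b +176.73ms=2/7b
13) 4594.993ms=52/7b +176.73ms=2/7b
14) 4771.723ms=54/7b +176.73ms=2/7b
15) 4948.454ms=8b +1855.67ms=3b
16) 6804.124ms=11b +309.278ms=1/2b
17) 7113.402ms=23/2b +309.278ms=1/2b
Σ=12b of 12 (97bpm 4/4) — PASS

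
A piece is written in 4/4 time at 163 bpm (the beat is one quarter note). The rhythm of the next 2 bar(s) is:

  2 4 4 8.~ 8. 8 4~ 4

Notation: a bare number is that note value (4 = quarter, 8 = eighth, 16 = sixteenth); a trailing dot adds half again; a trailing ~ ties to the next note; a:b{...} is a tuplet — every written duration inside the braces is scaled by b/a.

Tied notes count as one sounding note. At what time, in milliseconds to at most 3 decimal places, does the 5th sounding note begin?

1. 0.0ms @ 0 + 736.196ms (2)
2. 736.196ms @ 2 + 368.098ms (1)
3. 1104.294ms @ 3 + 368.098ms (1)
4. 1472.393ms @ 4 + 552.147ms (3/2)
5. 2024.54ms @ 11/2 + 184.049ms (1/2)
6. 2208.589ms @ 6 + 736.196ms (2)

note 5 onset = 11/2b = 2024.54ms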